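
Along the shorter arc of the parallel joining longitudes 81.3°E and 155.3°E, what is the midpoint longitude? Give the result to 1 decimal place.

118.3°E

Signed shortest Δλ from +81.3° to +155.3° is +74.0°.
Midpoint longitude = +81.3° + (+74.0°)/2 = +81.3° + 37.0° = +118.3°.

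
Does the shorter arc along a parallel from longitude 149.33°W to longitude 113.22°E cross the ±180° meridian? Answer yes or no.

Naïve |113.22 − -149.33| = 262.55° > 180°, so the shorter arc goes the other way round — across 180°.
Signed shortest Δλ = ((113.22 − -149.33 + 180) mod 360) − 180 = -97.45°.
Going west by 97.45° from -149.33° passes through 180° before reaching +113.22°.

Yes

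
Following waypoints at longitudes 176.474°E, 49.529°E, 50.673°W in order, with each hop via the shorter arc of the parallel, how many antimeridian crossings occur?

Leg 1: +176.474° → +49.529°, shortest Δλ = -126.945° (west) — does not cross 180°.
Leg 2: +49.529° → -50.673°, shortest Δλ = -100.202° (west) — does not cross 180°.
Total crossings: 0.

0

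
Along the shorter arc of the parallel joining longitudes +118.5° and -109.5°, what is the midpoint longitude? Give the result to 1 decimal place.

-175.5°

Signed shortest Δλ from +118.5° to -109.5° is +132.0°.
Midpoint longitude = +118.5° + (+132.0°)/2 = +118.5° + 66.0° = +184.5°.
Normalise into (−180°, 180°]: -175.5°.
(The naïve average (+118.5 + -109.5)/2 = 4.5° is on the wrong side of the globe.)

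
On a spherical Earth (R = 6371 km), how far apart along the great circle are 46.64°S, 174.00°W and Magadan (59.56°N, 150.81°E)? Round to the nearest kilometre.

12235 km

Δλ = 150.81 − -174.00 = 324.81°; wrapped into (−180°, 180°]: -35.19°.
Δφ = 59.56 − -46.64 = 106.20°.
a = sin²(Δφ/2) + cos φ₁ · cos φ₂ · sin²(Δλ/2) = 0.671281.
c = 2·atan2(√a, √(1−a)) = 1.92044 rad → d = 6371·c ≈ 12235.11 km.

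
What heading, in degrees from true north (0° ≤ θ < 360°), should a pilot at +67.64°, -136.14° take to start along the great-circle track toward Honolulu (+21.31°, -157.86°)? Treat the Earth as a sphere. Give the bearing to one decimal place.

Δλ = -157.86 − -136.14 = -21.72°.
θ = atan2( sin Δλ · cos φ₂ , cos φ₁ · sin φ₂ − sin φ₁ · cos φ₂ · cos Δλ )
  = atan2(-0.34477, -0.66216) = -152.495° → normalised to [0°, 360°): 207.505°.

207.5°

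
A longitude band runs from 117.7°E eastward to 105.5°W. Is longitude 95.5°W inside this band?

No

Band width going east from +117.7° to -105.5°: ((-105.5 − 117.7) mod 360) = 136.8°.
Offset of -95.5° east of the west edge: ((-95.5 − 117.7) mod 360) = 146.8°.
146.8° > 136.8° ⇒ outside.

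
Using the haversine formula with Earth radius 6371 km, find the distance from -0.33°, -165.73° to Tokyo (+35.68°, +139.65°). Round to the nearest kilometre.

Δλ = 139.65 − -165.73 = 305.38°; wrapped into (−180°, 180°]: -54.62°.
Δφ = 35.68 − -0.33 = 36.01°.
a = sin²(Δφ/2) + cos φ₁ · cos φ₂ · sin²(Δλ/2) = 0.266528.
c = 2·atan2(√a, √(1−a)) = 1.08496 rad → d = 6371·c ≈ 6912.31 km.

6912 km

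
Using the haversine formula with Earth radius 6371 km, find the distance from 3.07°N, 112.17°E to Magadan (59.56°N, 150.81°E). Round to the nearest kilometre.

7095 km

Δλ = 150.81 − 112.17 = 38.64°.
Δφ = 59.56 − 3.07 = 56.49°.
a = sin²(Δφ/2) + cos φ₁ · cos φ₂ · sin²(Δλ/2) = 0.279334.
c = 2·atan2(√a, √(1−a)) = 1.11371 rad → d = 6371·c ≈ 7095.48 km.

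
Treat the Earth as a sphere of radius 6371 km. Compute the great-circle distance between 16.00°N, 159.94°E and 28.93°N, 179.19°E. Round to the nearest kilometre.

2439 km

Δλ = 179.19 − 159.94 = 19.25°.
Δφ = 28.93 − 16.00 = 12.93°.
a = sin²(Δφ/2) + cos φ₁ · cos φ₂ · sin²(Δλ/2) = 0.036197.
c = 2·atan2(√a, √(1−a)) = 0.38284 rad → d = 6371·c ≈ 2439.10 km.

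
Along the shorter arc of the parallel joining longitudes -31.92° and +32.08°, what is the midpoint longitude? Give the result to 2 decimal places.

Signed shortest Δλ from -31.92° to +32.08° is +64.00°.
Midpoint longitude = -31.92° + (+64.00°)/2 = -31.92° + 32.00° = +0.08°.

+0.08°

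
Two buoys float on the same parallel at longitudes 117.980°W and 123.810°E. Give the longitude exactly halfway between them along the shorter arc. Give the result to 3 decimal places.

177.085°W

Signed shortest Δλ from -117.980° to +123.810° is -118.210°.
Midpoint longitude = -117.980° + (-118.210°)/2 = -117.980° − 59.105° = -177.085°.
(The naïve average (-117.980 + +123.810)/2 = 2.915° is on the wrong side of the globe.)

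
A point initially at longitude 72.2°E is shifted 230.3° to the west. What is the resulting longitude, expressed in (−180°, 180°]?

158.1°W

Start at +72.2°; shift −230.3° → -158.1°.
-158.1° already lies in (−180°, 180°].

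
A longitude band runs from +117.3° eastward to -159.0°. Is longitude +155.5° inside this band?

Band width going east from +117.3° to -159.0°: ((-159.0 − 117.3) mod 360) = 83.7°.
Offset of +155.5° east of the west edge: ((155.5 − 117.3) mod 360) = 38.2°.
38.2° ≤ 83.7° ⇒ inside.

Yes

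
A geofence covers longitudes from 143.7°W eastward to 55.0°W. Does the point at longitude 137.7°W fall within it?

Yes

Band width going east from -143.7° to -55.0°: ((-55.0 − -143.7) mod 360) = 88.7°.
Offset of -137.7° east of the west edge: ((-137.7 − -143.7) mod 360) = 6.0°.
6.0° ≤ 88.7° ⇒ inside.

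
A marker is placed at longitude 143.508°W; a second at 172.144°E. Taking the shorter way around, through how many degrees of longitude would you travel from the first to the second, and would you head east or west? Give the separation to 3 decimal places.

44.348° west

Raw difference: 172.144 − -143.508 = 315.652°.
Normalise into (−180°, 180°]: 315.652° − 360° = -44.348°.
Negative ⇒ the second point lies to the west; separation 44.348°.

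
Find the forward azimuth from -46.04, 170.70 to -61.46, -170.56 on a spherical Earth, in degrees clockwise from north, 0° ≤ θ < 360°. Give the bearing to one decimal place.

151.6°

Δλ = -170.56 − 170.70 = -341.26°; wrapped into (−180°, 180°]: 18.74°.
θ = atan2( sin Δλ · cos φ₂ , cos φ₁ · sin φ₂ − sin φ₁ · cos φ₂ · cos Δλ )
  = atan2(0.15350, -0.28412) = 151.620° → normalised to [0°, 360°): 151.620°.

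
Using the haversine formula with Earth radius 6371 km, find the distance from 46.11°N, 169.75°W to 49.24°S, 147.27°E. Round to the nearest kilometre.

Δλ = 147.27 − -169.75 = 317.02°; wrapped into (−180°, 180°]: -42.98°.
Δφ = -49.24 − 46.11 = -95.35°.
a = sin²(Δφ/2) + cos φ₁ · cos φ₂ · sin²(Δλ/2) = 0.607365.
c = 2·atan2(√a, √(1−a)) = 1.78721 rad → d = 6371·c ≈ 11386.33 km.

11386 km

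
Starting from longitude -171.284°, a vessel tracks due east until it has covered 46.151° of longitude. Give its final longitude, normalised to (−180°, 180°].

-125.133°

Start at -171.284°; shift +46.151° → -125.133°.
-125.133° already lies in (−180°, 180°].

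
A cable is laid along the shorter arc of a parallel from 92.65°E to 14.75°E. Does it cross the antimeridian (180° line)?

No

Signed shortest Δλ = ((14.75 − 92.65 + 180) mod 360) − 180 = -77.9°.
Going west by 77.9° from +92.65° reaches +14.75° without touching 180°.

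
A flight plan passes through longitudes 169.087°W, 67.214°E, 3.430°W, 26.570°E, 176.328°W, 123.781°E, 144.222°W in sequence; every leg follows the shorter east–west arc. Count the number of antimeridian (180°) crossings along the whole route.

Leg 1: -169.087° → +67.214°, shortest Δλ = -123.699° (west) — crosses 180°.
Leg 2: +67.214° → -3.430°, shortest Δλ = -70.644° (west) — does not cross 180°.
Leg 3: -3.430° → +26.570°, shortest Δλ = 30.0° (east) — does not cross 180°.
Leg 4: +26.570° → -176.328°, shortest Δλ = 157.102° (east) — crosses 180°.
Leg 5: -176.328° → +123.781°, shortest Δλ = -59.891° (west) — crosses 180°.
Leg 6: +123.781° → -144.222°, shortest Δλ = 91.997° (east) — crosses 180°.
Total crossings: 4.

4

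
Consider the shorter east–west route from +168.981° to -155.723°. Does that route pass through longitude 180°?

Naïve |-155.723 − 168.981| = 324.704° > 180°, so the shorter arc goes the other way round — across 180°.
Signed shortest Δλ = ((-155.723 − 168.981 + 180) mod 360) − 180 = 35.296°.
Going east by 35.296° from +168.981° passes through 180° before reaching -155.723°.

Yes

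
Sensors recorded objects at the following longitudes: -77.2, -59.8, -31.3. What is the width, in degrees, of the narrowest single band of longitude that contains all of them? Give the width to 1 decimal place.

45.9°

Sort the longitudes: -77.2°, -59.8°, -31.3°.
Eastward gaps between consecutive values (wrapping around): 17.4°, 28.5°, 314.1°.
Largest gap = 314.1° ⇒ minimal covering band is its complement: 360° − 314.1° = 45.9°.
Band runs from -77.2° eastward to -31.3°.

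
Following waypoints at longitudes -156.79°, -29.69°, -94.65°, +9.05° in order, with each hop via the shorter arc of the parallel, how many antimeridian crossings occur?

Leg 1: -156.79° → -29.69°, shortest Δλ = 127.1° (east) — does not cross 180°.
Leg 2: -29.69° → -94.65°, shortest Δλ = -64.96° (west) — does not cross 180°.
Leg 3: -94.65° → +9.05°, shortest Δλ = 103.7° (east) — does not cross 180°.
Total crossings: 0.

0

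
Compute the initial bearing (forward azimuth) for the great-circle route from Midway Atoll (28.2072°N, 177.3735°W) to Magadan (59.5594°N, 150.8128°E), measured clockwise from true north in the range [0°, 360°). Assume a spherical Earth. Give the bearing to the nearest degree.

Δλ = 150.8128 − -177.3735 = 328.1863°; wrapped into (−180°, 180°]: -31.8137°.
θ = atan2( sin Δλ · cos φ₂ , cos φ₁ · sin φ₂ − sin φ₁ · cos φ₂ · cos Δλ )
  = atan2(-0.26708, 0.55627) = -25.647° → normalised to [0°, 360°): 334.353°.

334°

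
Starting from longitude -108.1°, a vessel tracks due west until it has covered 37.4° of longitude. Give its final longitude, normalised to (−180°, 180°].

Start at -108.1°; shift −37.4° → -145.5°.
-145.5° already lies in (−180°, 180°].

-145.5°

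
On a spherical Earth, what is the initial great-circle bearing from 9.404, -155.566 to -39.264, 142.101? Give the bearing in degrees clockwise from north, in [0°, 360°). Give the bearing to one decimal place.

Δλ = 142.101 − -155.566 = 297.667°; wrapped into (−180°, 180°]: -62.333°.
θ = atan2( sin Δλ · cos φ₂ , cos φ₁ · sin φ₂ − sin φ₁ · cos φ₂ · cos Δλ )
  = atan2(-0.68571, -0.68313) = -134.892° → normalised to [0°, 360°): 225.108°.

225.1°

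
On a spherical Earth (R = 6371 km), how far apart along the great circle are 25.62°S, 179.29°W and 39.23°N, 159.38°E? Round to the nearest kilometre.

7544 km

Δλ = 159.38 − -179.29 = 338.67°; wrapped into (−180°, 180°]: -21.33°.
Δφ = 39.23 − -25.62 = 64.85°.
a = sin²(Δφ/2) + cos φ₁ · cos φ₂ · sin²(Δλ/2) = 0.311427.
c = 2·atan2(√a, √(1−a)) = 1.18408 rad → d = 6371·c ≈ 7543.80 km.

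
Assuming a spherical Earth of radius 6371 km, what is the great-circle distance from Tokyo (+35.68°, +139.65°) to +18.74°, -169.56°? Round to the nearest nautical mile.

Δλ = -169.56 − 139.65 = -309.21°; wrapped into (−180°, 180°]: 50.79°.
Δφ = 18.74 − 35.68 = -16.94°.
a = sin²(Δφ/2) + cos φ₁ · cos φ₂ · sin²(Δλ/2) = 0.163169.
c = 2·atan2(√a, √(1−a)) = 0.83164 rad → d = 6371·c ≈ 5298.40 km ≈ 2860.91 nmi.

2861 nmi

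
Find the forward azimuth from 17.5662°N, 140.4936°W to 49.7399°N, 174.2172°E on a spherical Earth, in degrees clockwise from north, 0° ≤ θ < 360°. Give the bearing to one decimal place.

322.1°

Δλ = 174.2172 − -140.4936 = 314.7108°; wrapped into (−180°, 180°]: -45.2892°.
θ = atan2( sin Δλ · cos φ₂ , cos φ₁ · sin φ₂ − sin φ₁ · cos φ₂ · cos Δλ )
  = atan2(-0.45927, 0.59031) = -37.884° → normalised to [0°, 360°): 322.116°.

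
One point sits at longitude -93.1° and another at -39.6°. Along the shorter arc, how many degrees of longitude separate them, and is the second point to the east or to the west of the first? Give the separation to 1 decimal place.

Raw difference: -39.6 − -93.1 = 53.5°.
Normalise into (−180°, 180°]: 53.5° stays 53.5°.
Positive ⇒ the second point lies to the east; separation 53.5°.

53.5° east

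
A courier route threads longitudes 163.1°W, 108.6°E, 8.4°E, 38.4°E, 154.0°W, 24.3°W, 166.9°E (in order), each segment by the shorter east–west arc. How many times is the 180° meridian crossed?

Leg 1: -163.1° → +108.6°, shortest Δλ = -88.3° (west) — crosses 180°.
Leg 2: +108.6° → +8.4°, shortest Δλ = -100.2° (west) — does not cross 180°.
Leg 3: +8.4° → +38.4°, shortest Δλ = 30.0° (east) — does not cross 180°.
Leg 4: +38.4° → -154.0°, shortest Δλ = 167.6° (east) — crosses 180°.
Leg 5: -154.0° → -24.3°, shortest Δλ = 129.7° (east) — does not cross 180°.
Leg 6: -24.3° → +166.9°, shortest Δλ = -168.8° (west) — crosses 180°.
Total crossings: 3.

3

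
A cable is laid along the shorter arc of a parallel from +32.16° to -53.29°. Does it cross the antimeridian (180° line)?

No

Signed shortest Δλ = ((-53.29 − 32.16 + 180) mod 360) − 180 = -85.45°.
Going west by 85.45° from +32.16° reaches -53.29° without touching 180°.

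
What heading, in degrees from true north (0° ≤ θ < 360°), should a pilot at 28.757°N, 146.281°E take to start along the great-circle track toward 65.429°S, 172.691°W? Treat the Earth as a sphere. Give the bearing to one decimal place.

163.9°

Δλ = -172.691 − 146.281 = -318.972°; wrapped into (−180°, 180°]: 41.028°.
θ = atan2( sin Δλ · cos φ₂ , cos φ₁ · sin φ₂ − sin φ₁ · cos φ₂ · cos Δλ )
  = atan2(0.27296, -0.94820) = 163.941° → normalised to [0°, 360°): 163.941°.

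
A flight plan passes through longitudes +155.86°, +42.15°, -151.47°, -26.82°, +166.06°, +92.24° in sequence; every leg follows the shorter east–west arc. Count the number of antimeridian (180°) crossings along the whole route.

Leg 1: +155.86° → +42.15°, shortest Δλ = -113.71° (west) — does not cross 180°.
Leg 2: +42.15° → -151.47°, shortest Δλ = 166.38° (east) — crosses 180°.
Leg 3: -151.47° → -26.82°, shortest Δλ = 124.65° (east) — does not cross 180°.
Leg 4: -26.82° → +166.06°, shortest Δλ = -167.12° (west) — crosses 180°.
Leg 5: +166.06° → +92.24°, shortest Δλ = -73.82° (west) — does not cross 180°.
Total crossings: 2.

2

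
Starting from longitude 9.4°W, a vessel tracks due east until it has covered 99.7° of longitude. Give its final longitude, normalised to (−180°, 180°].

90.3°E

Start at -9.4°; shift +99.7° → +90.3°.
+90.3° already lies in (−180°, 180°].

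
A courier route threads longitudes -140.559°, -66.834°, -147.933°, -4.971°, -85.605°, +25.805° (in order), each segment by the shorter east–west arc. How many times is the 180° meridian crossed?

0

Leg 1: -140.559° → -66.834°, shortest Δλ = 73.725° (east) — does not cross 180°.
Leg 2: -66.834° → -147.933°, shortest Δλ = -81.099° (west) — does not cross 180°.
Leg 3: -147.933° → -4.971°, shortest Δλ = 142.962° (east) — does not cross 180°.
Leg 4: -4.971° → -85.605°, shortest Δλ = -80.634° (west) — does not cross 180°.
Leg 5: -85.605° → +25.805°, shortest Δλ = 111.41° (east) — does not cross 180°.
Total crossings: 0.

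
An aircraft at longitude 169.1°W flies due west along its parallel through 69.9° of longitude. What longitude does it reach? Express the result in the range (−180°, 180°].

121.0°E

Start at -169.1°; shift −69.9° → -239.0°.
-239.0° lies outside (−180°, 180°]; add 360° → +121.0°.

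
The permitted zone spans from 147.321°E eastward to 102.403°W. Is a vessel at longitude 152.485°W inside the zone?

Band width going east from +147.321° to -102.403°: ((-102.403 − 147.321) mod 360) = 110.276°.
Offset of -152.485° east of the west edge: ((-152.485 − 147.321) mod 360) = 60.194°.
60.194° ≤ 110.276° ⇒ inside.

Yes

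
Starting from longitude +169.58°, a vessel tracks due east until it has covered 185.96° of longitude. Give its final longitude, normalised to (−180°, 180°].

-4.46°

Start at +169.58°; shift +185.96° → +355.54°.
+355.54° lies outside (−180°, 180°]; subtract 360° → -4.46°.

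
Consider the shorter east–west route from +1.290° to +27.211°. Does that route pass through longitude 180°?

Signed shortest Δλ = ((27.211 − 1.290 + 180) mod 360) − 180 = 25.921°.
Going east by 25.921° from +1.290° reaches +27.211° without touching 180°.

No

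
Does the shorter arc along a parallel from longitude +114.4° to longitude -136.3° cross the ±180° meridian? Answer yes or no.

Naïve |-136.3 − 114.4| = 250.7° > 180°, so the shorter arc goes the other way round — across 180°.
Signed shortest Δλ = ((-136.3 − 114.4 + 180) mod 360) − 180 = 109.3°.
Going east by 109.3° from +114.4° passes through 180° before reaching -136.3°.

Yes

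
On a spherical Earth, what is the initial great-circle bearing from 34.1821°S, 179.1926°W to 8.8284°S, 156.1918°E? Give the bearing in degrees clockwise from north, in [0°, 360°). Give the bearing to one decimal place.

Δλ = 156.1918 − -179.1926 = 335.3844°; wrapped into (−180°, 180°]: -24.6156°.
θ = atan2( sin Δλ · cos φ₂ , cos φ₁ · sin φ₂ − sin φ₁ · cos φ₂ · cos Δλ )
  = atan2(-0.41159, 0.37775) = -47.455° → normalised to [0°, 360°): 312.545°.

312.5°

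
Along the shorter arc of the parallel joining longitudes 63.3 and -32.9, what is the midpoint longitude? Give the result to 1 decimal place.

+15.2°

Signed shortest Δλ from +63.3° to -32.9° is -96.2°.
Midpoint longitude = +63.3° + (-96.2°)/2 = +63.3° − 48.1° = +15.2°.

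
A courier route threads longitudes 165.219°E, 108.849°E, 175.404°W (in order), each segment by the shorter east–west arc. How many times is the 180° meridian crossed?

Leg 1: +165.219° → +108.849°, shortest Δλ = -56.37° (west) — does not cross 180°.
Leg 2: +108.849° → -175.404°, shortest Δλ = 75.747° (east) — crosses 180°.
Total crossings: 1.

1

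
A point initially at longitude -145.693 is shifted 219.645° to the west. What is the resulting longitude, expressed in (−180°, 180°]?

Start at -145.693°; shift −219.645° → -365.338°.
-365.338° lies outside (−180°, 180°]; add 360° → -5.338°.

-5.338°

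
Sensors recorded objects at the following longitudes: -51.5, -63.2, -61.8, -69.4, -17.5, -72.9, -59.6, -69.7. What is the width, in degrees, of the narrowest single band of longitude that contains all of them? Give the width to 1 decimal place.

55.4°

Sort the longitudes: -72.9°, -69.7°, -69.4°, -63.2°, -61.8°, -59.6°, -51.5°, -17.5°.
Eastward gaps between consecutive values (wrapping around): 3.2°, 0.3°, 6.2°, 1.4°, 2.2°, 8.1°, 34.0°, 304.6°.
Largest gap = 304.6° ⇒ minimal covering band is its complement: 360° − 304.6° = 55.4°.
Band runs from -72.9° eastward to -17.5°.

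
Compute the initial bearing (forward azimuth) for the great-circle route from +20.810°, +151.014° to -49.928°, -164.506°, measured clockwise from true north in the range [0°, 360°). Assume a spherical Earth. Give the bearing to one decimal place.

Δλ = -164.506 − 151.014 = -315.520°; wrapped into (−180°, 180°]: 44.480°.
θ = atan2( sin Δλ · cos φ₂ , cos φ₁ · sin φ₂ − sin φ₁ · cos φ₂ · cos Δλ )
  = atan2(0.45105, -0.87849) = 152.822° → normalised to [0°, 360°): 152.822°.

152.8°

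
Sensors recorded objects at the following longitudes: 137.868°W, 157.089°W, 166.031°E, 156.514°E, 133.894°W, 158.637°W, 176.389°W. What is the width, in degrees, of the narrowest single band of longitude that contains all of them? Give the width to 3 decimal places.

69.592°

Sort the longitudes: -176.389°, -158.637°, -157.089°, -137.868°, -133.894°, +156.514°, +166.031°.
Eastward gaps between consecutive values (wrapping around): 17.752°, 1.548°, 19.221°, 3.974°, 290.408°, 9.517°, 17.580°.
Largest gap = 290.408° ⇒ minimal covering band is its complement: 360° − 290.408° = 69.592°.
Band runs from +156.514° eastward to -133.894°, crossing the antimeridian.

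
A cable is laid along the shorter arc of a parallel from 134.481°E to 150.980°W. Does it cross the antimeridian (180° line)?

Yes

Naïve |-150.980 − 134.481| = 285.461° > 180°, so the shorter arc goes the other way round — across 180°.
Signed shortest Δλ = ((-150.980 − 134.481 + 180) mod 360) − 180 = 74.539°.
Going east by 74.539° from +134.481° passes through 180° before reaching -150.980°.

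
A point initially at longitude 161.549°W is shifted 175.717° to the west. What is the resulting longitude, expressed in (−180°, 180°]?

Start at -161.549°; shift −175.717° → -337.266°.
-337.266° lies outside (−180°, 180°]; add 360° → +22.734°.

22.734°E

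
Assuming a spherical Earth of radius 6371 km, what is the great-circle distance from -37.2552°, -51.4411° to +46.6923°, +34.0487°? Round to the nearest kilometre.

Δλ = 34.0487 − -51.4411 = 85.4898°.
Δφ = 46.6923 − -37.2552 = 83.9475°.
a = sin²(Δφ/2) + cos φ₁ · cos φ₂ · sin²(Δλ/2) = 0.698791.
c = 2·atan2(√a, √(1−a)) = 1.97968 rad → d = 6371·c ≈ 12612.51 km.

12613 km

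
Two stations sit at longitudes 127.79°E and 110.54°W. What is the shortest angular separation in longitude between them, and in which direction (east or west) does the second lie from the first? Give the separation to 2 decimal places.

Raw difference: -110.54 − 127.79 = -238.33°.
Normalise into (−180°, 180°]: -238.33° + 360° = 121.67°.
Positive ⇒ the second point lies to the east; separation 121.67°.

121.67° east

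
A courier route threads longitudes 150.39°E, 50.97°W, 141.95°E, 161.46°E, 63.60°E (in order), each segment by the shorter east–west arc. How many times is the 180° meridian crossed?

Leg 1: +150.39° → -50.97°, shortest Δλ = 158.64° (east) — crosses 180°.
Leg 2: -50.97° → +141.95°, shortest Δλ = -167.08° (west) — crosses 180°.
Leg 3: +141.95° → +161.46°, shortest Δλ = 19.51° (east) — does not cross 180°.
Leg 4: +161.46° → +63.60°, shortest Δλ = -97.86° (west) — does not cross 180°.
Total crossings: 2.

2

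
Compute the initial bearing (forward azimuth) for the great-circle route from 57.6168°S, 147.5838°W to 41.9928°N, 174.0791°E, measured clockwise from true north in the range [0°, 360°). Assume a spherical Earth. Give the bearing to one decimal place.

Δλ = 174.0791 − -147.5838 = 321.6629°; wrapped into (−180°, 180°]: -38.3371°.
θ = atan2( sin Δλ · cos φ₂ , cos φ₁ · sin φ₂ − sin φ₁ · cos φ₂ · cos Δλ )
  = atan2(-0.46102, 0.85063) = -28.456° → normalised to [0°, 360°): 331.544°.

331.5°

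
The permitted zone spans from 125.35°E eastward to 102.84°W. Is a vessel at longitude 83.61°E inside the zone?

Band width going east from +125.35° to -102.84°: ((-102.84 − 125.35) mod 360) = 131.81°.
Offset of +83.61° east of the west edge: ((83.61 − 125.35) mod 360) = 318.26°.
318.26° > 131.81° ⇒ outside.

No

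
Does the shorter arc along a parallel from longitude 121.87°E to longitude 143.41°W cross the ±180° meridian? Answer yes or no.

Naïve |-143.41 − 121.87| = 265.28° > 180°, so the shorter arc goes the other way round — across 180°.
Signed shortest Δλ = ((-143.41 − 121.87 + 180) mod 360) − 180 = 94.72°.
Going east by 94.72° from +121.87° passes through 180° before reaching -143.41°.

Yes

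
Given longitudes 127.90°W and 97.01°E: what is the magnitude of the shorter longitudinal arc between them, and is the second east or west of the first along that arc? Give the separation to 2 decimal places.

Raw difference: 97.01 − -127.90 = 224.91°.
Normalise into (−180°, 180°]: 224.91° − 360° = -135.09°.
Negative ⇒ the second point lies to the west; separation 135.09°.

135.09° west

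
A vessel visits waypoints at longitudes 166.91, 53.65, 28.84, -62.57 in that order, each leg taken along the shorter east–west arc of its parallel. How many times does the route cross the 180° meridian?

Leg 1: +166.91° → +53.65°, shortest Δλ = -113.26° (west) — does not cross 180°.
Leg 2: +53.65° → +28.84°, shortest Δλ = -24.81° (west) — does not cross 180°.
Leg 3: +28.84° → -62.57°, shortest Δλ = -91.41° (west) — does not cross 180°.
Total crossings: 0.

0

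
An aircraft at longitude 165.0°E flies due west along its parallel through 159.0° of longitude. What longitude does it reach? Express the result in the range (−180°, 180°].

Start at +165.0°; shift −159.0° → +6.0°.
+6.0° already lies in (−180°, 180°].

6.0°E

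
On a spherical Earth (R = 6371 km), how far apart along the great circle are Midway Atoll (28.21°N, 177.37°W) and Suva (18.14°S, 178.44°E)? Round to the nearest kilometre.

5174 km

Δλ = 178.44 − -177.37 = 355.81°; wrapped into (−180°, 180°]: -4.19°.
Δφ = -18.14 − 28.21 = -46.35°.
a = sin²(Δφ/2) + cos φ₁ · cos φ₂ · sin²(Δλ/2) = 0.155993.
c = 2·atan2(√a, √(1−a)) = 0.81205 rad → d = 6371·c ≈ 5173.56 km.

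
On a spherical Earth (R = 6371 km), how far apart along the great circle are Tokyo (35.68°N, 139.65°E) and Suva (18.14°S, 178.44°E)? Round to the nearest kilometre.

Δλ = 178.44 − 139.65 = 38.79°.
Δφ = -18.14 − 35.68 = -53.82°.
a = sin²(Δφ/2) + cos φ₁ · cos φ₂ · sin²(Δλ/2) = 0.289962.
c = 2·atan2(√a, √(1−a)) = 1.13727 rad → d = 6371·c ≈ 7245.53 km.

7246 km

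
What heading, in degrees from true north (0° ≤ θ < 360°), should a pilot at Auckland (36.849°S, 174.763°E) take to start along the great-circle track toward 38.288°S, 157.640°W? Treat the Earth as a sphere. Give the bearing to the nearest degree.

102°

Δλ = -157.640 − 174.763 = -332.403°; wrapped into (−180°, 180°]: 27.597°.
θ = atan2( sin Δλ · cos φ₂ , cos φ₁ · sin φ₂ − sin φ₁ · cos φ₂ · cos Δλ )
  = atan2(0.36361, -0.07867) = 102.208° → normalised to [0°, 360°): 102.208°.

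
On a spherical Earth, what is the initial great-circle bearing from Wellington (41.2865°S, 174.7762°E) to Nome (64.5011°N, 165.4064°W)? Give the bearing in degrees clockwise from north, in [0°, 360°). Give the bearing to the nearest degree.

Δλ = -165.4064 − 174.7762 = -340.1826°; wrapped into (−180°, 180°]: 19.8174°.
θ = atan2( sin Δλ · cos φ₂ , cos φ₁ · sin φ₂ − sin φ₁ · cos φ₂ · cos Δλ )
  = atan2(0.14595, 0.94545) = 8.775° → normalised to [0°, 360°): 8.775°.

9°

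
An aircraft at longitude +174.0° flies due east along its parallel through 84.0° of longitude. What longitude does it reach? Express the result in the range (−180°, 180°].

-102.0°

Start at +174.0°; shift +84.0° → +258.0°.
+258.0° lies outside (−180°, 180°]; subtract 360° → -102.0°.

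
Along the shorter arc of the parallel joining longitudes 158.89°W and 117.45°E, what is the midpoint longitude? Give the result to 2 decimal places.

159.28°E

Signed shortest Δλ from -158.89° to +117.45° is -83.66°.
Midpoint longitude = -158.89° + (-83.66°)/2 = -158.89° − 41.83° = -200.72°.
Normalise into (−180°, 180°]: +159.28°.
(The naïve average (-158.89 + +117.45)/2 = -20.72° is on the wrong side of the globe.)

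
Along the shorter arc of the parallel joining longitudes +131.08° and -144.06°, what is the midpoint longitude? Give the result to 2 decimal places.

+173.51°

Signed shortest Δλ from +131.08° to -144.06° is +84.86°.
Midpoint longitude = +131.08° + (+84.86°)/2 = +131.08° + 42.43° = +173.51°.
(The naïve average (+131.08 + -144.06)/2 = -6.49° is on the wrong side of the globe.)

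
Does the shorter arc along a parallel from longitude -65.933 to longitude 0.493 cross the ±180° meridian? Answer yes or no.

Signed shortest Δλ = ((0.493 − -65.933 + 180) mod 360) − 180 = 66.426°.
Going east by 66.426° from -65.933° reaches +0.493° without touching 180°.

No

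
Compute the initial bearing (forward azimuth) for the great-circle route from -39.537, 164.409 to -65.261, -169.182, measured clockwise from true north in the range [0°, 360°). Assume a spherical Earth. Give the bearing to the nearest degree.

Δλ = -169.182 − 164.409 = -333.591°; wrapped into (−180°, 180°]: 26.409°.
θ = atan2( sin Δλ · cos φ₂ , cos φ₁ · sin φ₂ − sin φ₁ · cos φ₂ · cos Δλ )
  = atan2(0.18613, -0.46184) = 158.049° → normalised to [0°, 360°): 158.049°.

158°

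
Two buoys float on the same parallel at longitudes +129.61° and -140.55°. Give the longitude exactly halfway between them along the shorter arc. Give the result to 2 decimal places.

+174.53°

Signed shortest Δλ from +129.61° to -140.55° is +89.84°.
Midpoint longitude = +129.61° + (+89.84°)/2 = +129.61° + 44.92° = +174.53°.
(The naïve average (+129.61 + -140.55)/2 = -5.47° is on the wrong side of the globe.)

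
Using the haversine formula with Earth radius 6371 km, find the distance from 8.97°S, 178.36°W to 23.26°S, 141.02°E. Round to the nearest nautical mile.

2484 nmi

Δλ = 141.02 − -178.36 = 319.38°; wrapped into (−180°, 180°]: -40.62°.
Δφ = -23.26 − -8.97 = -14.29°.
a = sin²(Δφ/2) + cos φ₁ · cos φ₂ · sin²(Δλ/2) = 0.124803.
c = 2·atan2(√a, √(1−a)) = 0.72214 rad → d = 6371·c ≈ 4600.74 km ≈ 2484.20 nmi.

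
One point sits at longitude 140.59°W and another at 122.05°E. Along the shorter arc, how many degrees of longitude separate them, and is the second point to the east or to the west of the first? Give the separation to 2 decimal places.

Raw difference: 122.05 − -140.59 = 262.64°.
Normalise into (−180°, 180°]: 262.64° − 360° = -97.36°.
Negative ⇒ the second point lies to the west; separation 97.36°.

97.36° west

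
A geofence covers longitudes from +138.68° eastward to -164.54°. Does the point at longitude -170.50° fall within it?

Yes

Band width going east from +138.68° to -164.54°: ((-164.54 − 138.68) mod 360) = 56.78°.
Offset of -170.50° east of the west edge: ((-170.50 − 138.68) mod 360) = 50.82°.
50.82° ≤ 56.78° ⇒ inside.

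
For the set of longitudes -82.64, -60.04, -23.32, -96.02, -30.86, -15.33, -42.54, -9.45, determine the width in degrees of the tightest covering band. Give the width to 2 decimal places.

86.57°

Sort the longitudes: -96.02°, -82.64°, -60.04°, -42.54°, -30.86°, -23.32°, -15.33°, -9.45°.
Eastward gaps between consecutive values (wrapping around): 13.38°, 22.60°, 17.50°, 11.68°, 7.54°, 7.99°, 5.88°, 273.43°.
Largest gap = 273.43° ⇒ minimal covering band is its complement: 360° − 273.43° = 86.57°.
Band runs from -96.02° eastward to -9.45°.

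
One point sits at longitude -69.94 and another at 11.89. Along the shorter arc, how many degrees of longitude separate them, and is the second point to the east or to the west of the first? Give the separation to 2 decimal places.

81.83° east

Raw difference: 11.89 − -69.94 = 81.83°.
Normalise into (−180°, 180°]: 81.83° stays 81.83°.
Positive ⇒ the second point lies to the east; separation 81.83°.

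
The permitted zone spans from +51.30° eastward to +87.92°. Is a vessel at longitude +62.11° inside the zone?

Band width going east from +51.30° to +87.92°: ((87.92 − 51.30) mod 360) = 36.62°.
Offset of +62.11° east of the west edge: ((62.11 − 51.30) mod 360) = 10.81°.
10.81° ≤ 36.62° ⇒ inside.

Yes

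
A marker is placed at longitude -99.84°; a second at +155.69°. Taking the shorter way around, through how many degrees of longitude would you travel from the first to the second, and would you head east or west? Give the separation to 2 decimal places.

104.47° west

Raw difference: 155.69 − -99.84 = 255.53°.
Normalise into (−180°, 180°]: 255.53° − 360° = -104.47°.
Negative ⇒ the second point lies to the west; separation 104.47°.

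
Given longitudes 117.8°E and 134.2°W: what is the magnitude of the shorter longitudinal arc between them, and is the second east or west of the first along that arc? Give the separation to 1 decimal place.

Raw difference: -134.2 − 117.8 = -252.0°.
Normalise into (−180°, 180°]: -252.0° + 360° = 108.0°.
Positive ⇒ the second point lies to the east; separation 108.0°.

108.0° east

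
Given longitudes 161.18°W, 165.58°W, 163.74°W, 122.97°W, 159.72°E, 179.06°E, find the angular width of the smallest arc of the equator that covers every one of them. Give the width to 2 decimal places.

77.31°

Sort the longitudes: -165.58°, -163.74°, -161.18°, -122.97°, +159.72°, +179.06°.
Eastward gaps between consecutive values (wrapping around): 1.84°, 2.56°, 38.21°, 282.69°, 19.34°, 15.36°.
Largest gap = 282.69° ⇒ minimal covering band is its complement: 360° − 282.69° = 77.31°.
Band runs from +159.72° eastward to -122.97°, crossing the antimeridian.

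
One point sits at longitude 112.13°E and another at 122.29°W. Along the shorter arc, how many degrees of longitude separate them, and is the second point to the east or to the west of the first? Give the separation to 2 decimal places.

125.58° east

Raw difference: -122.29 − 112.13 = -234.42°.
Normalise into (−180°, 180°]: -234.42° + 360° = 125.58°.
Positive ⇒ the second point lies to the east; separation 125.58°.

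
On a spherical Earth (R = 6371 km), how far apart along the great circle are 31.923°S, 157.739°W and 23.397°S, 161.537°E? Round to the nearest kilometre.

Δλ = 161.537 − -157.739 = 319.276°; wrapped into (−180°, 180°]: -40.724°.
Δφ = -23.397 − -31.923 = 8.526°.
a = sin²(Δφ/2) + cos φ₁ · cos φ₂ · sin²(Δλ/2) = 0.099835.
c = 2·atan2(√a, √(1−a)) = 0.64295 rad → d = 6371·c ≈ 4096.24 km.

4096 km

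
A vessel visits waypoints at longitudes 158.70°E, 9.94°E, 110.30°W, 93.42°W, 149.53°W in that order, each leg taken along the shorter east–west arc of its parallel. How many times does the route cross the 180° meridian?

Leg 1: +158.70° → +9.94°, shortest Δλ = -148.76° (west) — does not cross 180°.
Leg 2: +9.94° → -110.30°, shortest Δλ = -120.24° (west) — does not cross 180°.
Leg 3: -110.30° → -93.42°, shortest Δλ = 16.88° (east) — does not cross 180°.
Leg 4: -93.42° → -149.53°, shortest Δλ = -56.11° (west) — does not cross 180°.
Total crossings: 0.

0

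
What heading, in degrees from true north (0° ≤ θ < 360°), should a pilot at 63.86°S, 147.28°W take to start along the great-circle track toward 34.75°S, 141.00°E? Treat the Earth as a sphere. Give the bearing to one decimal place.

Δλ = 141.00 − -147.28 = 288.28°; wrapped into (−180°, 180°]: -71.72°.
θ = atan2( sin Δλ · cos φ₂ , cos φ₁ · sin φ₂ − sin φ₁ · cos φ₂ · cos Δλ )
  = atan2(-0.78018, -0.01976) = -91.451° → normalised to [0°, 360°): 268.549°.

268.5°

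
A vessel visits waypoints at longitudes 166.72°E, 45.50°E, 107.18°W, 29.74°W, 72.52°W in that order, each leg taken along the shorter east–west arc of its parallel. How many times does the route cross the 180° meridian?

Leg 1: +166.72° → +45.50°, shortest Δλ = -121.22° (west) — does not cross 180°.
Leg 2: +45.50° → -107.18°, shortest Δλ = -152.68° (west) — does not cross 180°.
Leg 3: -107.18° → -29.74°, shortest Δλ = 77.44° (east) — does not cross 180°.
Leg 4: -29.74° → -72.52°, shortest Δλ = -42.78° (west) — does not cross 180°.
Total crossings: 0.

0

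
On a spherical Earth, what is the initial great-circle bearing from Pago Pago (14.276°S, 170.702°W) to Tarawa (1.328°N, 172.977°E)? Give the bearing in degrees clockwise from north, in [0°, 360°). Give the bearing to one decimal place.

Δλ = 172.977 − -170.702 = 343.679°; wrapped into (−180°, 180°]: -16.321°.
θ = atan2( sin Δλ · cos φ₂ , cos φ₁ · sin φ₂ − sin φ₁ · cos φ₂ · cos Δλ )
  = atan2(-0.28094, 0.25905) = -47.321° → normalised to [0°, 360°): 312.679°.

312.7°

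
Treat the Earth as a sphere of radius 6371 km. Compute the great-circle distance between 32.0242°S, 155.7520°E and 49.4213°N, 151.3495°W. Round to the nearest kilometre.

10454 km

Δλ = -151.3495 − 155.7520 = -307.1015°; wrapped into (−180°, 180°]: 52.8985°.
Δφ = 49.4213 − -32.0242 = 81.4455°.
a = sin²(Δφ/2) + cos φ₁ · cos φ₂ · sin²(Δλ/2) = 0.535035.
c = 2·atan2(√a, √(1−a)) = 1.64092 rad → d = 6371·c ≈ 10454.33 km.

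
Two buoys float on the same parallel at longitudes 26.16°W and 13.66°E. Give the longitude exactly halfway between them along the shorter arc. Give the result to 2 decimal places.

6.25°W

Signed shortest Δλ from -26.16° to +13.66° is +39.82°.
Midpoint longitude = -26.16° + (+39.82°)/2 = -26.16° + 19.91° = -6.25°.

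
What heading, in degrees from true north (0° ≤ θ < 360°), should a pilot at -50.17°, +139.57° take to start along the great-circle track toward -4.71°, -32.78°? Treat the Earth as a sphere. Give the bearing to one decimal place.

Δλ = -32.78 − 139.57 = -172.35°.
θ = atan2( sin Δλ · cos φ₂ , cos φ₁ · sin φ₂ − sin φ₁ · cos φ₂ · cos Δλ )
  = atan2(-0.13267, -0.81114) = -170.711° → normalised to [0°, 360°): 189.289°.

189.3°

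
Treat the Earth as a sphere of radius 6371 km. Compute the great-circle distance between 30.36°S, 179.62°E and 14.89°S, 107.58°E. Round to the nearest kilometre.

Δλ = 107.58 − 179.62 = -72.04°.
Δφ = -14.89 − -30.36 = 15.47°.
a = sin²(Δφ/2) + cos φ₁ · cos φ₂ · sin²(Δλ/2) = 0.306495.
c = 2·atan2(√a, √(1−a)) = 1.17341 rad → d = 6371·c ≈ 7475.79 km.

7476 km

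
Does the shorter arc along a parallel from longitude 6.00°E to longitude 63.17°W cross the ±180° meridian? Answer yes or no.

No

Signed shortest Δλ = ((-63.17 − 6.00 + 180) mod 360) − 180 = -69.17°.
Going west by 69.17° from +6.00° reaches -63.17° without touching 180°.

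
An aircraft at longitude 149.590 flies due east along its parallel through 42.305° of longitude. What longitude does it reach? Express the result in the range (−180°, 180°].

Start at +149.590°; shift +42.305° → +191.895°.
+191.895° lies outside (−180°, 180°]; subtract 360° → -168.105°.

-168.105°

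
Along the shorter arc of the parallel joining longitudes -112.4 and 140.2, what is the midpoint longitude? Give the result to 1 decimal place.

-166.1°

Signed shortest Δλ from -112.4° to +140.2° is -107.4°.
Midpoint longitude = -112.4° + (-107.4°)/2 = -112.4° − 53.7° = -166.1°.
(The naïve average (-112.4 + +140.2)/2 = 13.9° is on the wrong side of the globe.)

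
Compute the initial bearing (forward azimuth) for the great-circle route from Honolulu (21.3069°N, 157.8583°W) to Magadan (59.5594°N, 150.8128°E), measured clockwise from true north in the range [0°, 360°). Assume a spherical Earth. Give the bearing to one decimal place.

Δλ = 150.8128 − -157.8583 = 308.6711°; wrapped into (−180°, 180°]: -51.3289°.
θ = atan2( sin Δλ · cos φ₂ , cos φ₁ · sin φ₂ − sin φ₁ · cos φ₂ · cos Δλ )
  = atan2(-0.39556, 0.68819) = -29.890° → normalised to [0°, 360°): 330.110°.

330.1°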